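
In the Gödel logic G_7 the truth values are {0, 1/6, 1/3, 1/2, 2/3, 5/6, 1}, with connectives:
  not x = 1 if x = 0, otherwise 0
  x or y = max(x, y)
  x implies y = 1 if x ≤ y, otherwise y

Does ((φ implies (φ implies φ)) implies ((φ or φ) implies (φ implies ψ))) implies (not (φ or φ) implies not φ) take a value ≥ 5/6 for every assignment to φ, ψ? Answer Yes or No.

Yes

At φ = 1/2, ψ = 0, for instance:
φ implies φ = 1/2 implies 1/2 = 1
φ implies (φ implies φ) = 1/2 implies 1 = 1
φ or φ = 1/2 or 1/2 = 1/2
φ implies ψ = 1/2 implies 0 = 0
(φ or φ) implies (φ implies ψ) = 1/2 implies 0 = 0
(φ implies (φ implies φ)) implies ((φ or φ) implies (φ implies ψ)) = 1 implies 0 = 0
φ or φ = 1/2 or 1/2 = 1/2
not (φ or φ) = not 1/2 = 0
not φ = not 1/2 = 0
not (φ or φ) implies not φ = 0 implies 0 = 1
((φ implies (φ implies φ)) implies ((φ or φ) implies (φ implies ψ))) implies (not (φ or φ) implies not φ) = 0 implies 1 = 1
and checking the remaining 48 assignments likewise gives ≥ 5/6 in every case.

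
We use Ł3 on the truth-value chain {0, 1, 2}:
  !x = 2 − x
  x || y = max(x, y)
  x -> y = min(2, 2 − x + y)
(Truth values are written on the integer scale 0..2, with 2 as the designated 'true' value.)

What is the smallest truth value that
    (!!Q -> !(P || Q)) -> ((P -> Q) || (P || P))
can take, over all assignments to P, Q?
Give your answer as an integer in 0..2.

Take P = 1, Q = 0:
!Q = !0 = 2
!!Q = !2 = 0
P || Q = 1 || 0 = 1
!(P || Q) = !1 = 1
!!Q -> !(P || Q) = 0 -> 1 = 2
P -> Q = 1 -> 0 = 1
P || P = 1 || 1 = 1
(P -> Q) || (P || P) = 1 || 1 = 1
(!!Q -> !(P || Q)) -> ((P -> Q) || (P || P)) = 2 -> 1 = 1
No assignment yields a value below 1, so this is the minimum.

1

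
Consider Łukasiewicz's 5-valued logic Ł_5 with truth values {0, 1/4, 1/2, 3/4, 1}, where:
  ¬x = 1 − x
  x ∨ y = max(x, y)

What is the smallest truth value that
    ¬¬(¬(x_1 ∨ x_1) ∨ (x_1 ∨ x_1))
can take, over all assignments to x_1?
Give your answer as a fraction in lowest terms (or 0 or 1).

Take x_1 = 1/2:
x_1 ∨ x_1 = 1/2 ∨ 1/2 = 1/2
¬(x_1 ∨ x_1) = ¬1/2 = 1/2
x_1 ∨ x_1 = 1/2 ∨ 1/2 = 1/2
¬(x_1 ∨ x_1) ∨ (x_1 ∨ x_1) = 1/2 ∨ 1/2 = 1/2
¬(¬(x_1 ∨ x_1) ∨ (x_1 ∨ x_1)) = ¬1/2 = 1/2
¬¬(¬(x_1 ∨ x_1) ∨ (x_1 ∨ x_1)) = ¬1/2 = 1/2
No assignment yields a value below 1/2, so this is the minimum.

1/2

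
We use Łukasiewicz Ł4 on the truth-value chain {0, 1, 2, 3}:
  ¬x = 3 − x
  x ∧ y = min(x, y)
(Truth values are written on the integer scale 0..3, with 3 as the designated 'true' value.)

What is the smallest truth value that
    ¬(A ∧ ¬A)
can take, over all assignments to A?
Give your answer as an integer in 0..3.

2

Take A = 1:
¬A = ¬1 = 2
A ∧ ¬A = 1 ∧ 2 = 1
¬(A ∧ ¬A) = ¬1 = 2
No assignment yields a value below 2, so this is the minimum.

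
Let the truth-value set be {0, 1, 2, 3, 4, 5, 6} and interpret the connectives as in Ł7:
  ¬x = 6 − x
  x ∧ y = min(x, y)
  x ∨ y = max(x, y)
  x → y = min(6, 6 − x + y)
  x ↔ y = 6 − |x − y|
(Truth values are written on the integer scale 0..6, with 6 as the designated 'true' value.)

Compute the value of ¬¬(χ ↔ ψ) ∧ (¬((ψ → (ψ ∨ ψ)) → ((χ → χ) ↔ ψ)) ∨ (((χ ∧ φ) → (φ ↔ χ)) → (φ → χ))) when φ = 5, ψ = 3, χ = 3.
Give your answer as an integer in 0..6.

χ ↔ ψ = 3 ↔ 3 = 6
¬(χ ↔ ψ) = ¬6 = 0
¬¬(χ ↔ ψ) = ¬0 = 6
ψ ∨ ψ = 3 ∨ 3 = 3
ψ → (ψ ∨ ψ) = 3 → 3 = 6
χ → χ = 3 → 3 = 6
(χ → χ) ↔ ψ = 6 ↔ 3 = 3
(ψ → (ψ ∨ ψ)) → ((χ → χ) ↔ ψ) = 6 → 3 = 3
¬((ψ → (ψ ∨ ψ)) → ((χ → χ) ↔ ψ)) = ¬3 = 3
χ ∧ φ = 3 ∧ 5 = 3
φ ↔ χ = 5 ↔ 3 = 4
(χ ∧ φ) → (φ ↔ χ) = 3 → 4 = 6
φ → χ = 5 → 3 = 4
((χ ∧ φ) → (φ ↔ χ)) → (φ → χ) = 6 → 4 = 4
¬((ψ → (ψ ∨ ψ)) → ((χ → χ) ↔ ψ)) ∨ (((χ ∧ φ) → (φ ↔ χ)) → (φ → χ)) = 3 ∨ 4 = 4
¬¬(χ ↔ ψ) ∧ (¬((ψ → (ψ ∨ ψ)) → ((χ → χ) ↔ ψ)) ∨ (((χ ∧ φ) → (φ ↔ χ)) → (φ → χ))) = 6 ∧ 4 = 4

4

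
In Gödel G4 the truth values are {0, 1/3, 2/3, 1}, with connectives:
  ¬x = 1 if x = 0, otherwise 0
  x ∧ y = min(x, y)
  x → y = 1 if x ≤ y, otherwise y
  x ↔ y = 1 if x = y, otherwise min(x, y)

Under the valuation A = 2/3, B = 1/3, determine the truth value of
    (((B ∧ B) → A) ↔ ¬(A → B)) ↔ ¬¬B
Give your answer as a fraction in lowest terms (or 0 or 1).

B ∧ B = 1/3 ∧ 1/3 = 1/3
(B ∧ B) → A = 1/3 → 2/3 = 1
A → B = 2/3 → 1/3 = 1/3
¬(A → B) = ¬1/3 = 0
((B ∧ B) → A) ↔ ¬(A → B) = 1 ↔ 0 = 0
¬B = ¬1/3 = 0
¬¬B = ¬0 = 1
(((B ∧ B) → A) ↔ ¬(A → B)) ↔ ¬¬B = 0 ↔ 1 = 0

0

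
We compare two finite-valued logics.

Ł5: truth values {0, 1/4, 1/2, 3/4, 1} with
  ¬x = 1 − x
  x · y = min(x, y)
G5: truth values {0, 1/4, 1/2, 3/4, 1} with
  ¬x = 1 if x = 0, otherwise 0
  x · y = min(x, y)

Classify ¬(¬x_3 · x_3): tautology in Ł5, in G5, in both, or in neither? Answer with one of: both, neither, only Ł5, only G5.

only G5

In Ł5: at x_3 = 1/4 the value is 3/4 — not a tautology.
In G5: every assignment gives 1 — tautology.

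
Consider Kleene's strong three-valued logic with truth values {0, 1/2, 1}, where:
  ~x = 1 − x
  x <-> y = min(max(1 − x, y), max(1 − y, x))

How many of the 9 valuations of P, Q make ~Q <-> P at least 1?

P = 0, Q = 0 ↦ 0  <
P = 0, Q = 1/2 ↦ 1/2  <
P = 0, Q = 1 ↦ 1  ≥
P = 1/2, Q = 0 ↦ 1/2  <
P = 1/2, Q = 1/2 ↦ 1/2  <
P = 1/2, Q = 1 ↦ 1/2  <
P = 1, Q = 0 ↦ 1  ≥
P = 1, Q = 1/2 ↦ 1/2  <
P = 1, Q = 1 ↦ 0  <
So 2 of the 9 assignments meet the threshold.

2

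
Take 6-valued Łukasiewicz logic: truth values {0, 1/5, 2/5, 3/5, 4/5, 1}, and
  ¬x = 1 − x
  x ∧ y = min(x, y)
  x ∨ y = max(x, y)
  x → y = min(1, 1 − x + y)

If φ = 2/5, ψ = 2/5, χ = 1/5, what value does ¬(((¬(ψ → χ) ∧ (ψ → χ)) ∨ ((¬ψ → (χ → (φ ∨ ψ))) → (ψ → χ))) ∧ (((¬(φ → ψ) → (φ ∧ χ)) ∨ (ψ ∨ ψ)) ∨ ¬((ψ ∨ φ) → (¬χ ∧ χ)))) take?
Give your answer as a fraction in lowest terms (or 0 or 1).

1/5

ψ → χ = 2/5 → 1/5 = 4/5
¬(ψ → χ) = ¬4/5 = 1/5
ψ → χ = 2/5 → 1/5 = 4/5
¬(ψ → χ) ∧ (ψ → χ) = 1/5 ∧ 4/5 = 1/5
¬ψ = ¬2/5 = 3/5
φ ∨ ψ = 2/5 ∨ 2/5 = 2/5
χ → (φ ∨ ψ) = 1/5 → 2/5 = 1
¬ψ → (χ → (φ ∨ ψ)) = 3/5 → 1 = 1
ψ → χ = 2/5 → 1/5 = 4/5
(¬ψ → (χ → (φ ∨ ψ))) → (ψ → χ) = 1 → 4/5 = 4/5
(¬(ψ → χ) ∧ (ψ → χ)) ∨ ((¬ψ → (χ → (φ ∨ ψ))) → (ψ → χ)) = 1/5 ∨ 4/5 = 4/5
φ → ψ = 2/5 → 2/5 = 1
¬(φ → ψ) = ¬1 = 0
φ ∧ χ = 2/5 ∧ 1/5 = 1/5
¬(φ → ψ) → (φ ∧ χ) = 0 → 1/5 = 1
ψ ∨ ψ = 2/5 ∨ 2/5 = 2/5
(¬(φ → ψ) → (φ ∧ χ)) ∨ (ψ ∨ ψ) = 1 ∨ 2/5 = 1
ψ ∨ φ = 2/5 ∨ 2/5 = 2/5
¬χ = ¬1/5 = 4/5
¬χ ∧ χ = 4/5 ∧ 1/5 = 1/5
(ψ ∨ φ) → (¬χ ∧ χ) = 2/5 → 1/5 = 4/5
¬((ψ ∨ φ) → (¬χ ∧ χ)) = ¬4/5 = 1/5
((¬(φ → ψ) → (φ ∧ χ)) ∨ (ψ ∨ ψ)) ∨ ¬((ψ ∨ φ) → (¬χ ∧ χ)) = 1 ∨ 1/5 = 1
((¬(ψ → χ) ∧ (ψ → χ)) ∨ ((¬ψ → (χ → (φ ∨ ψ))) → (ψ → χ))) ∧ (((¬(φ → ψ) → (φ ∧ χ)) ∨ (ψ ∨ ψ)) ∨ ¬((ψ ∨ φ) → (¬χ ∧ χ))) = 4/5 ∧ 1 = 4/5
¬(((¬(ψ → χ) ∧ (ψ → χ)) ∨ ((¬ψ → (χ → (φ ∨ ψ))) → (ψ → χ))) ∧ (((¬(φ → ψ) → (φ ∧ χ)) ∨ (ψ ∨ ψ)) ∨ ¬((ψ ∨ φ) → (¬χ ∧ χ)))) = ¬4/5 = 1/5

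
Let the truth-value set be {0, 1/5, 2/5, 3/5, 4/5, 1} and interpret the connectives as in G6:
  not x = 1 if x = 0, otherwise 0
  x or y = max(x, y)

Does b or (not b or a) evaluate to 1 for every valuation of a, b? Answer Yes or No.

Counterexample: take a = 0, b = 1/5.
not b = not 1/5 = 0
not b or a = 0 or 0 = 0
b or (not b or a) = 1/5 or 0 = 1/5
This gives 1/5 ≠ 1.

No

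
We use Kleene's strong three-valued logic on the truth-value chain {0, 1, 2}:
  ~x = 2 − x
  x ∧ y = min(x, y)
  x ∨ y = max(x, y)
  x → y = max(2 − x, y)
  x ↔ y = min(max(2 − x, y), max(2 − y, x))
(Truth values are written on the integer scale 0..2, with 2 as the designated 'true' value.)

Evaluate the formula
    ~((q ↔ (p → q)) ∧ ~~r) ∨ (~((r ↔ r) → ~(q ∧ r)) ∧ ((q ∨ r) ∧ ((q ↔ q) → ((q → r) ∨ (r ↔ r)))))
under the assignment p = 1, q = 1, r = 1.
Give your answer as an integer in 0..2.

p → q = 1 → 1 = 1
q ↔ (p → q) = 1 ↔ 1 = 1
~r = ~1 = 1
~~r = ~1 = 1
(q ↔ (p → q)) ∧ ~~r = 1 ∧ 1 = 1
~((q ↔ (p → q)) ∧ ~~r) = ~1 = 1
r ↔ r = 1 ↔ 1 = 1
q ∧ r = 1 ∧ 1 = 1
~(q ∧ r) = ~1 = 1
(r ↔ r) → ~(q ∧ r) = 1 → 1 = 1
~((r ↔ r) → ~(q ∧ r)) = ~1 = 1
q ∨ r = 1 ∨ 1 = 1
q ↔ q = 1 ↔ 1 = 1
q → r = 1 → 1 = 1
r ↔ r = 1 ↔ 1 = 1
(q → r) ∨ (r ↔ r) = 1 ∨ 1 = 1
(q ↔ q) → ((q → r) ∨ (r ↔ r)) = 1 → 1 = 1
(q ∨ r) ∧ ((q ↔ q) → ((q → r) ∨ (r ↔ r))) = 1 ∧ 1 = 1
~((r ↔ r) → ~(q ∧ r)) ∧ ((q ∨ r) ∧ ((q ↔ q) → ((q → r) ∨ (r ↔ r)))) = 1 ∧ 1 = 1
~((q ↔ (p → q)) ∧ ~~r) ∨ (~((r ↔ r) → ~(q ∧ r)) ∧ ((q ∨ r) ∧ ((q ↔ q) → ((q → r) ∨ (r ↔ r))))) = 1 ∨ 1 = 1

1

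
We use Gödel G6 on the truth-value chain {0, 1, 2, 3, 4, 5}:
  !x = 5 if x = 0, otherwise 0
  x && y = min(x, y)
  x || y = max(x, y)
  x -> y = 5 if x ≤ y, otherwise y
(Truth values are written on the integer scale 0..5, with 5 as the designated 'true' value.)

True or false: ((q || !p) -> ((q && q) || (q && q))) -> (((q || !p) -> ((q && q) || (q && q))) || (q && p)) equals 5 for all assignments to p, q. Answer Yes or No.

At p = 4, q = 4, for instance:
!p = !4 = 0
q || !p = 4 || 0 = 4
q && q = 4 && 4 = 4
q && q = 4 && 4 = 4
(q && q) || (q && q) = 4 || 4 = 4
(q || !p) -> ((q && q) || (q && q)) = 4 -> 4 = 5
q && p = 4 && 4 = 4
((q || !p) -> ((q && q) || (q && q))) || (q && p) = 5 || 4 = 5
((q || !p) -> ((q && q) || (q && q))) -> (((q || !p) -> ((q && q) || (q && q))) || (q && p)) = 5 -> 5 = 5
and checking the remaining 35 assignments likewise gives ≥ 5 in every case.

Yes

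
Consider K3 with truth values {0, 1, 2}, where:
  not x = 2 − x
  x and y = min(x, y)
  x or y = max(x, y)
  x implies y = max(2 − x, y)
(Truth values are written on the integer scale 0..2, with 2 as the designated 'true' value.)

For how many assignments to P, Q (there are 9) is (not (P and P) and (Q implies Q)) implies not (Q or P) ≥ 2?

4

P = 0, Q = 0 ↦ 2  ≥
P = 0, Q = 1 ↦ 1  <
P = 0, Q = 2 ↦ 0  <
P = 1, Q = 0 ↦ 1  <
P = 1, Q = 1 ↦ 1  <
P = 1, Q = 2 ↦ 1  <
P = 2, Q = 0 ↦ 2  ≥
P = 2, Q = 1 ↦ 2  ≥
P = 2, Q = 2 ↦ 2  ≥
So 4 of the 9 assignments meet the threshold.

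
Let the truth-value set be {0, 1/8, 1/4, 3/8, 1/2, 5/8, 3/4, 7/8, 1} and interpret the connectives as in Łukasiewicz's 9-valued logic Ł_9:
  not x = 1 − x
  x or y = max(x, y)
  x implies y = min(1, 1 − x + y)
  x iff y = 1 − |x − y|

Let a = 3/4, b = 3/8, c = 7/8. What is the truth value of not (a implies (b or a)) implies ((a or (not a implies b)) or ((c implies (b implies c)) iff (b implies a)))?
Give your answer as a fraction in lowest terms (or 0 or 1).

1

b or a = 3/8 or 3/4 = 3/4
a implies (b or a) = 3/4 implies 3/4 = 1
not (a implies (b or a)) = not 1 = 0
not a = not 3/4 = 1/4
not a implies b = 1/4 implies 3/8 = 1
a or (not a implies b) = 3/4 or 1 = 1
b implies c = 3/8 implies 7/8 = 1
c implies (b implies c) = 7/8 implies 1 = 1
b implies a = 3/8 implies 3/4 = 1
(c implies (b implies c)) iff (b implies a) = 1 iff 1 = 1
(a or (not a implies b)) or ((c implies (b implies c)) iff (b implies a)) = 1 or 1 = 1
not (a implies (b or a)) implies ((a or (not a implies b)) or ((c implies (b implies c)) iff (b implies a))) = 0 implies 1 = 1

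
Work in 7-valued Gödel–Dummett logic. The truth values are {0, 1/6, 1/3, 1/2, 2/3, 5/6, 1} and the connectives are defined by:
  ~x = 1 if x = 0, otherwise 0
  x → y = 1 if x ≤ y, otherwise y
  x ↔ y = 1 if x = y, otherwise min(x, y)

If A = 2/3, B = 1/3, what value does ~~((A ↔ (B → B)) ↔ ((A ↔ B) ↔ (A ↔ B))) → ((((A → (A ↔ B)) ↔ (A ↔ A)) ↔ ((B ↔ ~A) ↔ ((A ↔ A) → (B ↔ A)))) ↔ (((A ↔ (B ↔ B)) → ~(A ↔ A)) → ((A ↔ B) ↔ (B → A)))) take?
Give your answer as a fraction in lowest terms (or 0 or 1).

0

B → B = 1/3 → 1/3 = 1
A ↔ (B → B) = 2/3 ↔ 1 = 2/3
A ↔ B = 2/3 ↔ 1/3 = 1/3
A ↔ B = 2/3 ↔ 1/3 = 1/3
(A ↔ B) ↔ (A ↔ B) = 1/3 ↔ 1/3 = 1
(A ↔ (B → B)) ↔ ((A ↔ B) ↔ (A ↔ B)) = 2/3 ↔ 1 = 2/3
~((A ↔ (B → B)) ↔ ((A ↔ B) ↔ (A ↔ B))) = ~2/3 = 0
~~((A ↔ (B → B)) ↔ ((A ↔ B) ↔ (A ↔ B))) = ~0 = 1
A ↔ B = 2/3 ↔ 1/3 = 1/3
A → (A ↔ B) = 2/3 → 1/3 = 1/3
A ↔ A = 2/3 ↔ 2/3 = 1
(A → (A ↔ B)) ↔ (A ↔ A) = 1/3 ↔ 1 = 1/3
~A = ~2/3 = 0
B ↔ ~A = 1/3 ↔ 0 = 0
A ↔ A = 2/3 ↔ 2/3 = 1
B ↔ A = 1/3 ↔ 2/3 = 1/3
(A ↔ A) → (B ↔ A) = 1 → 1/3 = 1/3
(B ↔ ~A) ↔ ((A ↔ A) → (B ↔ A)) = 0 ↔ 1/3 = 0
((A → (A ↔ B)) ↔ (A ↔ A)) ↔ ((B ↔ ~A) ↔ ((A ↔ A) → (B ↔ A))) = 1/3 ↔ 0 = 0
B ↔ B = 1/3 ↔ 1/3 = 1
A ↔ (B ↔ B) = 2/3 ↔ 1 = 2/3
A ↔ A = 2/3 ↔ 2/3 = 1
~(A ↔ A) = ~1 = 0
(A ↔ (B ↔ B)) → ~(A ↔ A) = 2/3 → 0 = 0
A ↔ B = 2/3 ↔ 1/3 = 1/3
B → A = 1/3 → 2/3 = 1
(A ↔ B) ↔ (B → A) = 1/3 ↔ 1 = 1/3
((A ↔ (B ↔ B)) → ~(A ↔ A)) → ((A ↔ B) ↔ (B → A)) = 0 → 1/3 = 1
(((A → (A ↔ B)) ↔ (A ↔ A)) ↔ ((B ↔ ~A) ↔ ((A ↔ A) → (B ↔ A)))) ↔ (((A ↔ (B ↔ B)) → ~(A ↔ A)) → ((A ↔ B) ↔ (B → A))) = 0 ↔ 1 = 0
~~((A ↔ (B → B)) ↔ ((A ↔ B) ↔ (A ↔ B))) → ((((A → (A ↔ B)) ↔ (A ↔ A)) ↔ ((B ↔ ~A) ↔ ((A ↔ A) → (B ↔ A)))) ↔ (((A ↔ (B ↔ B)) → ~(A ↔ A)) → ((A ↔ B) ↔ (B → A)))) = 1 → 0 = 0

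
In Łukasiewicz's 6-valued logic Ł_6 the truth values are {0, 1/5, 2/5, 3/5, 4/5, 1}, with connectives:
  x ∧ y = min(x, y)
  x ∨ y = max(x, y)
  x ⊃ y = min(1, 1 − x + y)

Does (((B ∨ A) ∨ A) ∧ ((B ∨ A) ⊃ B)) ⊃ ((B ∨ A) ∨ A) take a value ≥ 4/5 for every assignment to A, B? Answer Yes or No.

Yes

At A = 4/5, B = 2/5, for instance:
B ∨ A = 2/5 ∨ 4/5 = 4/5
(B ∨ A) ∨ A = 4/5 ∨ 4/5 = 4/5
B ∨ A = 2/5 ∨ 4/5 = 4/5
(B ∨ A) ⊃ B = 4/5 ⊃ 2/5 = 3/5
((B ∨ A) ∨ A) ∧ ((B ∨ A) ⊃ B) = 4/5 ∧ 3/5 = 3/5
B ∨ A = 2/5 ∨ 4/5 = 4/5
(B ∨ A) ∨ A = 4/5 ∨ 4/5 = 4/5
(((B ∨ A) ∨ A) ∧ ((B ∨ A) ⊃ B)) ⊃ ((B ∨ A) ∨ A) = 3/5 ⊃ 4/5 = 1
and checking the remaining 35 assignments likewise gives ≥ 4/5 in every case.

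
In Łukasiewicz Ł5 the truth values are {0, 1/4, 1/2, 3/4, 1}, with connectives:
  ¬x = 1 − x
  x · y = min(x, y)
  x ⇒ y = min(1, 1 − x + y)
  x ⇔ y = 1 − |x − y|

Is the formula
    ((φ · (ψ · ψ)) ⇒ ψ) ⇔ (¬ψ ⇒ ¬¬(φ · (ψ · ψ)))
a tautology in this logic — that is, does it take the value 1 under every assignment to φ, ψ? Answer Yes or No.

No

Counterexample: take φ = 0, ψ = 0.
ψ · ψ = 0 · 0 = 0
φ · (ψ · ψ) = 0 · 0 = 0
(φ · (ψ · ψ)) ⇒ ψ = 0 ⇒ 0 = 1
¬ψ = ¬0 = 1
ψ · ψ = 0 · 0 = 0
φ · (ψ · ψ) = 0 · 0 = 0
¬(φ · (ψ · ψ)) = ¬0 = 1
¬¬(φ · (ψ · ψ)) = ¬1 = 0
¬ψ ⇒ ¬¬(φ · (ψ · ψ)) = 1 ⇒ 0 = 0
((φ · (ψ · ψ)) ⇒ ψ) ⇔ (¬ψ ⇒ ¬¬(φ · (ψ · ψ))) = 1 ⇔ 0 = 0
This gives 0 ≠ 1.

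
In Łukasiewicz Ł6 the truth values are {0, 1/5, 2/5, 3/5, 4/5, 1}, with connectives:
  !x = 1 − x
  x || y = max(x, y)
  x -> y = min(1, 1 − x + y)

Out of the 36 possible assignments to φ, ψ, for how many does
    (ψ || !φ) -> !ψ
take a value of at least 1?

value 1: 15 assignments (counts)
value 4/5: 6 assignments
value 3/5: 2 assignments
value 2/5: 6 assignments
value 1/5: 1 assignment
value 0: 6 assignments
So 15 of the 36 assignments meet the threshold.

15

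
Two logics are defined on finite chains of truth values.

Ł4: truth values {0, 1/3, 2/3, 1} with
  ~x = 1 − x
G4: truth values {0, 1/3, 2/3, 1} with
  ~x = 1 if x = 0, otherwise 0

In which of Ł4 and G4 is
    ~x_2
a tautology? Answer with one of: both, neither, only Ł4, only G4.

neither

In Ł4: at x_2 = 1/3 the value is 2/3 — not a tautology.
In G4: at x_2 = 1/3 the value is 0 — not a tautology.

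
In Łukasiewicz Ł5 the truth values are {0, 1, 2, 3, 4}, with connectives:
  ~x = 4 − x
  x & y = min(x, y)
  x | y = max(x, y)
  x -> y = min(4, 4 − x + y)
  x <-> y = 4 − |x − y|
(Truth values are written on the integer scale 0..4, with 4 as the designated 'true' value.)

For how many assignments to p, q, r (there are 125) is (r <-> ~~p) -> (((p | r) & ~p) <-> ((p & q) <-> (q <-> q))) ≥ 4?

100

value 4: 100 assignments (counts)
value 3: 16 assignments
value 2: 6 assignments
value 1: 2 assignments
value 0: 1 assignment
So 100 of the 125 assignments meet the threshold.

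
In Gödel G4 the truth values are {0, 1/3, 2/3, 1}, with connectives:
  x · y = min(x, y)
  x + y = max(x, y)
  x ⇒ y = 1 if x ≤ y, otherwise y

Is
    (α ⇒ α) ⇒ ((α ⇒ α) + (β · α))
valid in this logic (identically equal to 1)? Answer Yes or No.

α = 0, β = 0 ↦ 1
α = 0, β = 1/3 ↦ 1
α = 0, β = 2/3 ↦ 1
α = 0, β = 1 ↦ 1
α = 1/3, β = 0 ↦ 1
α = 1/3, β = 1/3 ↦ 1
α = 1/3, β = 2/3 ↦ 1
α = 1/3, β = 1 ↦ 1
α = 2/3, β = 0 ↦ 1
α = 2/3, β = 1/3 ↦ 1
α = 2/3, β = 2/3 ↦ 1
α = 2/3, β = 1 ↦ 1
α = 1, β = 0 ↦ 1
α = 1, β = 1/3 ↦ 1
α = 1, β = 2/3 ↦ 1
α = 1, β = 1 ↦ 1
Every assignment gives a value ≥ 1.

Yes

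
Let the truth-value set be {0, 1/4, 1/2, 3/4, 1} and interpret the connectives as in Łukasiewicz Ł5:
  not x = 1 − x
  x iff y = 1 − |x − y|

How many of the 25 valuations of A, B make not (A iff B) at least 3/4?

6

value 1: 2 assignments (counts)
value 3/4: 4 assignments (counts)
value 1/2: 6 assignments
value 1/4: 8 assignments
value 0: 5 assignments
So 6 of the 25 assignments meet the threshold.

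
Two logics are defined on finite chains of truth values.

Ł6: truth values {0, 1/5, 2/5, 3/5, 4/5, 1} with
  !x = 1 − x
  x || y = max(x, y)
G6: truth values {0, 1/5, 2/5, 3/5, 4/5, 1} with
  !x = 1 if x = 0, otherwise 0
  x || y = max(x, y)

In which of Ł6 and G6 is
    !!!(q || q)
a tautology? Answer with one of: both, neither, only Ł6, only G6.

In Ł6: at q = 1/5 the value is 4/5 — not a tautology.
In G6: at q = 1/5 the value is 0 — not a tautology.

neither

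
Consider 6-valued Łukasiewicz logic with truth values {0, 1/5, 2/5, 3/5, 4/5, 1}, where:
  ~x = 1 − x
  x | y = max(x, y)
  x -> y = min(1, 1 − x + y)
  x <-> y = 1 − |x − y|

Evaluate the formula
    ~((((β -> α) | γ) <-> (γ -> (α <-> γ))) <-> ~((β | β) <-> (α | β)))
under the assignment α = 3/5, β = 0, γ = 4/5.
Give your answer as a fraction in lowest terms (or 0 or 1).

β -> α = 0 -> 3/5 = 1
(β -> α) | γ = 1 | 4/5 = 1
α <-> γ = 3/5 <-> 4/5 = 4/5
γ -> (α <-> γ) = 4/5 -> 4/5 = 1
((β -> α) | γ) <-> (γ -> (α <-> γ)) = 1 <-> 1 = 1
β | β = 0 | 0 = 0
α | β = 3/5 | 0 = 3/5
(β | β) <-> (α | β) = 0 <-> 3/5 = 2/5
~((β | β) <-> (α | β)) = ~2/5 = 3/5
(((β -> α) | γ) <-> (γ -> (α <-> γ))) <-> ~((β | β) <-> (α | β)) = 1 <-> 3/5 = 3/5
~((((β -> α) | γ) <-> (γ -> (α <-> γ))) <-> ~((β | β) <-> (α | β))) = ~3/5 = 2/5

2/5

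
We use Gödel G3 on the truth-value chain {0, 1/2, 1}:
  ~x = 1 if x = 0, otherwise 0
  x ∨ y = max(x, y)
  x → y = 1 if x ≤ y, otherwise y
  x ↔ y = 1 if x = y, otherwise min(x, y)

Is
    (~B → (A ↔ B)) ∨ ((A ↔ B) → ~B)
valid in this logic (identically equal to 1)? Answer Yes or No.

Yes

A = 0, B = 0 ↦ 1
A = 0, B = 1/2 ↦ 1
A = 0, B = 1 ↦ 1
A = 1/2, B = 0 ↦ 1
A = 1/2, B = 1/2 ↦ 1
A = 1/2, B = 1 ↦ 1
A = 1, B = 0 ↦ 1
A = 1, B = 1/2 ↦ 1
A = 1, B = 1 ↦ 1
Every assignment gives a value ≥ 1.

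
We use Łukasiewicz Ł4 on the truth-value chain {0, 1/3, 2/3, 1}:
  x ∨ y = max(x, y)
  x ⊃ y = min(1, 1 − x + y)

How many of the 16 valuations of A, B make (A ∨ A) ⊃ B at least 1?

A = 0, B = 0 ↦ 1  ≥
A = 0, B = 1/3 ↦ 1  ≥
A = 0, B = 2/3 ↦ 1  ≥
A = 0, B = 1 ↦ 1  ≥
A = 1/3, B = 0 ↦ 2/3  <
A = 1/3, B = 1/3 ↦ 1  ≥
A = 1/3, B = 2/3 ↦ 1  ≥
A = 1/3, B = 1 ↦ 1  ≥
A = 2/3, B = 0 ↦ 1/3  <
A = 2/3, B = 1/3 ↦ 2/3  <
A = 2/3, B = 2/3 ↦ 1  ≥
A = 2/3, B = 1 ↦ 1  ≥
A = 1, B = 0 ↦ 0  <
A = 1, B = 1/3 ↦ 1/3  <
A = 1, B = 2/3 ↦ 2/3  <
A = 1, B = 1 ↦ 1  ≥
So 10 of the 16 assignments meet the threshold.

10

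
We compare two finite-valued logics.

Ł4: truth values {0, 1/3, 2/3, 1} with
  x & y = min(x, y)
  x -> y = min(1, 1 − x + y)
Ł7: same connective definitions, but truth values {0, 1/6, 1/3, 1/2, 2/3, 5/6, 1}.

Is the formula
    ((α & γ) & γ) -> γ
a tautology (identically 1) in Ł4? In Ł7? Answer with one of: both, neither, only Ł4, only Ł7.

In Ł4: every assignment gives 1 — tautology.
In Ł7: every assignment gives 1 — tautology.

both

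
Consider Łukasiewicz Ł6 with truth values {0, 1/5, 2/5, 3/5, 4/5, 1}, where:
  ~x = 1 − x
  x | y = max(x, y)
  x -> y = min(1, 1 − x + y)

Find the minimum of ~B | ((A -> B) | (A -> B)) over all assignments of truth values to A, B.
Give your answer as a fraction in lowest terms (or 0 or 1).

Take A = 4/5, B = 2/5:
~B = ~2/5 = 3/5
A -> B = 4/5 -> 2/5 = 3/5
A -> B = 4/5 -> 2/5 = 3/5
(A -> B) | (A -> B) = 3/5 | 3/5 = 3/5
~B | ((A -> B) | (A -> B)) = 3/5 | 3/5 = 3/5
No assignment yields a value below 3/5, so this is the minimum.

3/5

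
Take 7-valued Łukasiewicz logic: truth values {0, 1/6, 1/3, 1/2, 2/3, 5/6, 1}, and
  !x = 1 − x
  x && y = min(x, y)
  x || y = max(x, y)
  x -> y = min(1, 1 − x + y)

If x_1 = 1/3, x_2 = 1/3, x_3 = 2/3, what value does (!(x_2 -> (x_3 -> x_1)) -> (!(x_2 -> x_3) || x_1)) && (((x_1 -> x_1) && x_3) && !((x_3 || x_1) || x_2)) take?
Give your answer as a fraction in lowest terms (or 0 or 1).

1/3

x_3 -> x_1 = 2/3 -> 1/3 = 2/3
x_2 -> (x_3 -> x_1) = 1/3 -> 2/3 = 1
!(x_2 -> (x_3 -> x_1)) = !1 = 0
x_2 -> x_3 = 1/3 -> 2/3 = 1
!(x_2 -> x_3) = !1 = 0
!(x_2 -> x_3) || x_1 = 0 || 1/3 = 1/3
!(x_2 -> (x_3 -> x_1)) -> (!(x_2 -> x_3) || x_1) = 0 -> 1/3 = 1
x_1 -> x_1 = 1/3 -> 1/3 = 1
(x_1 -> x_1) && x_3 = 1 && 2/3 = 2/3
x_3 || x_1 = 2/3 || 1/3 = 2/3
(x_3 || x_1) || x_2 = 2/3 || 1/3 = 2/3
!((x_3 || x_1) || x_2) = !2/3 = 1/3
((x_1 -> x_1) && x_3) && !((x_3 || x_1) || x_2) = 2/3 && 1/3 = 1/3
(!(x_2 -> (x_3 -> x_1)) -> (!(x_2 -> x_3) || x_1)) && (((x_1 -> x_1) && x_3) && !((x_3 || x_1) || x_2)) = 1 && 1/3 = 1/3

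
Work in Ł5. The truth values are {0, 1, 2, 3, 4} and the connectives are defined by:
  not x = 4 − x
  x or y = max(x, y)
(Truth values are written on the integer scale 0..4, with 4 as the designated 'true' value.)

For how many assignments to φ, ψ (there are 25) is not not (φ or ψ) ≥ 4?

9

value 4: 9 assignments (counts)
value 3: 7 assignments
value 2: 5 assignments
value 1: 3 assignments
value 0: 1 assignment
So 9 of the 25 assignments meet the threshold.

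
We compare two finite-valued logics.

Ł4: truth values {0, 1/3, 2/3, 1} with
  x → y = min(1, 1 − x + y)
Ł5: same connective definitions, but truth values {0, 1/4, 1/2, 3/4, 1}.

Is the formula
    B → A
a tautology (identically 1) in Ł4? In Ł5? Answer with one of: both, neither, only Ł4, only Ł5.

neither

In Ł4: at A = 0, B = 1/3 the value is 2/3 — not a tautology.
In Ł5: at A = 0, B = 1/4 the value is 3/4 — not a tautology.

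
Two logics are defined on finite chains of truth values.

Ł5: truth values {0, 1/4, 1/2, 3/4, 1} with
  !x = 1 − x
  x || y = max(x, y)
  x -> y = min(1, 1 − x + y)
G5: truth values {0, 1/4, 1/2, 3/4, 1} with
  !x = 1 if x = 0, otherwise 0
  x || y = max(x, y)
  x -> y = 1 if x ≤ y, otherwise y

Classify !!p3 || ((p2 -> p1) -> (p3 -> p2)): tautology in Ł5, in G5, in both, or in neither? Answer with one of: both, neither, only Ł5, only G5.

In Ł5: at p1 = 0, p2 = 0, p3 = 1/4 the value is 3/4 — not a tautology.
In G5: every assignment gives 1 — tautology.

only G5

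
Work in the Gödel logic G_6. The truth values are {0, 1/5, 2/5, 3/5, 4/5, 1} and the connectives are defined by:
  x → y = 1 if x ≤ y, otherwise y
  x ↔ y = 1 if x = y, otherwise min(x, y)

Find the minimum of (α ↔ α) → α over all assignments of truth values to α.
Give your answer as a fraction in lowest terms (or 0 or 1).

Take α = 0:
α ↔ α = 0 ↔ 0 = 1
(α ↔ α) → α = 1 → 0 = 0
No assignment yields a value below 0, so this is the minimum.

0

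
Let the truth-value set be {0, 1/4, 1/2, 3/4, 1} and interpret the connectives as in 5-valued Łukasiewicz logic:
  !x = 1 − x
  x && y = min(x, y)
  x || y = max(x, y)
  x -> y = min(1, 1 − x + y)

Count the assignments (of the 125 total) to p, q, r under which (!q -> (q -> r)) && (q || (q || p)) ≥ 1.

value 1: 45 assignments (counts)
value 3/4: 35 assignments
value 1/2: 25 assignments
value 1/4: 15 assignments
value 0: 5 assignments
So 45 of the 125 assignments meet the threshold.

45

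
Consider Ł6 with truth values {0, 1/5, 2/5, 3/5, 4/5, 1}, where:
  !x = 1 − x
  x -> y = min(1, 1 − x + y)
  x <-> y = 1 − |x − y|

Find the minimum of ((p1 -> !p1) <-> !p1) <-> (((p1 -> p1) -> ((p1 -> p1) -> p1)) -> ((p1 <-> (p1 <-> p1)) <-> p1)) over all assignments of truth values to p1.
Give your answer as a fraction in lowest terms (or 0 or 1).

3/5

Take p1 = 2/5:
!p1 = !2/5 = 3/5
p1 -> !p1 = 2/5 -> 3/5 = 1
!p1 = !2/5 = 3/5
(p1 -> !p1) <-> !p1 = 1 <-> 3/5 = 3/5
p1 -> p1 = 2/5 -> 2/5 = 1
p1 -> p1 = 2/5 -> 2/5 = 1
(p1 -> p1) -> p1 = 1 -> 2/5 = 2/5
(p1 -> p1) -> ((p1 -> p1) -> p1) = 1 -> 2/5 = 2/5
p1 <-> p1 = 2/5 <-> 2/5 = 1
p1 <-> (p1 <-> p1) = 2/5 <-> 1 = 2/5
(p1 <-> (p1 <-> p1)) <-> p1 = 2/5 <-> 2/5 = 1
((p1 -> p1) -> ((p1 -> p1) -> p1)) -> ((p1 <-> (p1 <-> p1)) <-> p1) = 2/5 -> 1 = 1
((p1 -> !p1) <-> !p1) <-> (((p1 -> p1) -> ((p1 -> p1) -> p1)) -> ((p1 <-> (p1 <-> p1)) <-> p1)) = 3/5 <-> 1 = 3/5
No assignment yields a value below 3/5, so this is the minimum.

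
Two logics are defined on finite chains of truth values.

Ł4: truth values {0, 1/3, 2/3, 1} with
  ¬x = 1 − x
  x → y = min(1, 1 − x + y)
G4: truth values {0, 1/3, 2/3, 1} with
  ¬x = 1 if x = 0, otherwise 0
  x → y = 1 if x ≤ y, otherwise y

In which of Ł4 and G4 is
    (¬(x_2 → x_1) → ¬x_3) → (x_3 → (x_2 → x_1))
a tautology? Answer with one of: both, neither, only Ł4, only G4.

In Ł4: every assignment gives 1 — tautology.
In G4: at x_1 = 1/3, x_2 = 2/3, x_3 = 2/3 the value is 1/3 — not a tautology.

only Ł4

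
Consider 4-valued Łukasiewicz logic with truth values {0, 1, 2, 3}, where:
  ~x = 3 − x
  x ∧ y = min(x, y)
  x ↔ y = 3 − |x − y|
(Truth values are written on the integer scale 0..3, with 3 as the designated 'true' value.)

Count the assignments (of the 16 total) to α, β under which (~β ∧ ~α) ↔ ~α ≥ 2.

α = 0, β = 0 ↦ 3  ≥
α = 0, β = 1 ↦ 2  ≥
α = 0, β = 2 ↦ 1  <
α = 0, β = 3 ↦ 0  <
α = 1, β = 0 ↦ 3  ≥
α = 1, β = 1 ↦ 3  ≥
α = 1, β = 2 ↦ 2  ≥
α = 1, β = 3 ↦ 1  <
α = 2, β = 0 ↦ 3  ≥
α = 2, β = 1 ↦ 3  ≥
α = 2, β = 2 ↦ 3  ≥
α = 2, β = 3 ↦ 2  ≥
α = 3, β = 0 ↦ 3  ≥
α = 3, β = 1 ↦ 3  ≥
α = 3, β = 2 ↦ 3  ≥
α = 3, β = 3 ↦ 3  ≥
So 13 of the 16 assignments meet the threshold.

13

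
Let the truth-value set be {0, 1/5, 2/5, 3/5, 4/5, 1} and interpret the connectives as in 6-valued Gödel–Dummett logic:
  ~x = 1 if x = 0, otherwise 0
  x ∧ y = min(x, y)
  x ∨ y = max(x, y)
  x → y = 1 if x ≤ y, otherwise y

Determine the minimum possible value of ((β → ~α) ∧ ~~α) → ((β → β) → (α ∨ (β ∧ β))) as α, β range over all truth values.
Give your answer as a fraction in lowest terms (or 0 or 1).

1/5

Take α = 1/5, β = 0:
~α = ~1/5 = 0
β → ~α = 0 → 0 = 1
~α = ~1/5 = 0
~~α = ~0 = 1
(β → ~α) ∧ ~~α = 1 ∧ 1 = 1
β → β = 0 → 0 = 1
β ∧ β = 0 ∧ 0 = 0
α ∨ (β ∧ β) = 1/5 ∨ 0 = 1/5
(β → β) → (α ∨ (β ∧ β)) = 1 → 1/5 = 1/5
((β → ~α) ∧ ~~α) → ((β → β) → (α ∨ (β ∧ β))) = 1 → 1/5 = 1/5
No assignment yields a value below 1/5, so this is the minimum.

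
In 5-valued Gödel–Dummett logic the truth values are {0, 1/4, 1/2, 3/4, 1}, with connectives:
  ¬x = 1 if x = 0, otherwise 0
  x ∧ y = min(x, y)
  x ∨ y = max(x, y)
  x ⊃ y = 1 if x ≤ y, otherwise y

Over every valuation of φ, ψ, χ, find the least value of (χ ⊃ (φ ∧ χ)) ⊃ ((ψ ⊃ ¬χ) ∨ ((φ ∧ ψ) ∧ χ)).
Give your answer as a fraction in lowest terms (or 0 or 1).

Take φ = 1/4, ψ = 1/4, χ = 1/4:
φ ∧ χ = 1/4 ∧ 1/4 = 1/4
χ ⊃ (φ ∧ χ) = 1/4 ⊃ 1/4 = 1
¬χ = ¬1/4 = 0
ψ ⊃ ¬χ = 1/4 ⊃ 0 = 0
φ ∧ ψ = 1/4 ∧ 1/4 = 1/4
(φ ∧ ψ) ∧ χ = 1/4 ∧ 1/4 = 1/4
(ψ ⊃ ¬χ) ∨ ((φ ∧ ψ) ∧ χ) = 0 ∨ 1/4 = 1/4
(χ ⊃ (φ ∧ χ)) ⊃ ((ψ ⊃ ¬χ) ∨ ((φ ∧ ψ) ∧ χ)) = 1 ⊃ 1/4 = 1/4
No assignment yields a value below 1/4, so this is the minimum.

1/4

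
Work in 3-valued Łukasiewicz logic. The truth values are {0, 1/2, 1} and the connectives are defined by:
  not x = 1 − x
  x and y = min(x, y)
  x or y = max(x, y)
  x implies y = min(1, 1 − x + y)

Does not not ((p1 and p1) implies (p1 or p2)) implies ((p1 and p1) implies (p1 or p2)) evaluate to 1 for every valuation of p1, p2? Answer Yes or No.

p1 = 0, p2 = 0 ↦ 1
p1 = 0, p2 = 1/2 ↦ 1
p1 = 0, p2 = 1 ↦ 1
p1 = 1/2, p2 = 0 ↦ 1
p1 = 1/2, p2 = 1/2 ↦ 1
p1 = 1/2, p2 = 1 ↦ 1
p1 = 1, p2 = 0 ↦ 1
p1 = 1, p2 = 1/2 ↦ 1
p1 = 1, p2 = 1 ↦ 1
Every assignment gives a value ≥ 1.

Yes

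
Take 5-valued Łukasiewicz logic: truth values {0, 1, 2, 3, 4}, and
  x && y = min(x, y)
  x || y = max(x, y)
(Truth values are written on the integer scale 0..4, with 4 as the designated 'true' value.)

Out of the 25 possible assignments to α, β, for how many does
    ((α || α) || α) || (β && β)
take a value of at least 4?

value 4: 9 assignments (counts)
value 3: 7 assignments
value 2: 5 assignments
value 1: 3 assignments
value 0: 1 assignment
So 9 of the 25 assignments meet the threshold.

9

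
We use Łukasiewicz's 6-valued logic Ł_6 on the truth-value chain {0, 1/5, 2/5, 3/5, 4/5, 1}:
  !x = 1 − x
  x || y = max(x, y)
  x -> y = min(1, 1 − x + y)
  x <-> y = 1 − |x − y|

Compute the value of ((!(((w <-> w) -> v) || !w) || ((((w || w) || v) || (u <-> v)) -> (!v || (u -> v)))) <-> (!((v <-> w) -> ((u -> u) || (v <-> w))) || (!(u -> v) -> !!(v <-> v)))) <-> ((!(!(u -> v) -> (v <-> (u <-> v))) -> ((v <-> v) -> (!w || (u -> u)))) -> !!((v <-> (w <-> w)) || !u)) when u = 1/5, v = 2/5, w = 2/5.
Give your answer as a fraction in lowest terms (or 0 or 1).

4/5

w <-> w = 2/5 <-> 2/5 = 1
(w <-> w) -> v = 1 -> 2/5 = 2/5
!w = !2/5 = 3/5
((w <-> w) -> v) || !w = 2/5 || 3/5 = 3/5
!(((w <-> w) -> v) || !w) = !3/5 = 2/5
w || w = 2/5 || 2/5 = 2/5
(w || w) || v = 2/5 || 2/5 = 2/5
u <-> v = 1/5 <-> 2/5 = 4/5
((w || w) || v) || (u <-> v) = 2/5 || 4/5 = 4/5
!v = !2/5 = 3/5
u -> v = 1/5 -> 2/5 = 1
!v || (u -> v) = 3/5 || 1 = 1
(((w || w) || v) || (u <-> v)) -> (!v || (u -> v)) = 4/5 -> 1 = 1
!(((w <-> w) -> v) || !w) || ((((w || w) || v) || (u <-> v)) -> (!v || (u -> v))) = 2/5 || 1 = 1
v <-> w = 2/5 <-> 2/5 = 1
u -> u = 1/5 -> 1/5 = 1
v <-> w = 2/5 <-> 2/5 = 1
(u -> u) || (v <-> w) = 1 || 1 = 1
(v <-> w) -> ((u -> u) || (v <-> w)) = 1 -> 1 = 1
!((v <-> w) -> ((u -> u) || (v <-> w))) = !1 = 0
u -> v = 1/5 -> 2/5 = 1
!(u -> v) = !1 = 0
v <-> v = 2/5 <-> 2/5 = 1
!(v <-> v) = !1 = 0
!!(v <-> v) = !0 = 1
!(u -> v) -> !!(v <-> v) = 0 -> 1 = 1
!((v <-> w) -> ((u -> u) || (v <-> w))) || (!(u -> v) -> !!(v <-> v)) = 0 || 1 = 1
(!(((w <-> w) -> v) || !w) || ((((w || w) || v) || (u <-> v)) -> (!v || (u -> v)))) <-> (!((v <-> w) -> ((u -> u) || (v <-> w))) || (!(u -> v) -> !!(v <-> v))) = 1 <-> 1 = 1
u -> v = 1/5 -> 2/5 = 1
!(u -> v) = !1 = 0
u <-> v = 1/5 <-> 2/5 = 4/5
v <-> (u <-> v) = 2/5 <-> 4/5 = 3/5
!(u -> v) -> (v <-> (u <-> v)) = 0 -> 3/5 = 1
!(!(u -> v) -> (v <-> (u <-> v))) = !1 = 0
v <-> v = 2/5 <-> 2/5 = 1
!w = !2/5 = 3/5
u -> u = 1/5 -> 1/5 = 1
!w || (u -> u) = 3/5 || 1 = 1
(v <-> v) -> (!w || (u -> u)) = 1 -> 1 = 1
!(!(u -> v) -> (v <-> (u <-> v))) -> ((v <-> v) -> (!w || (u -> u))) = 0 -> 1 = 1
w <-> w = 2/5 <-> 2/5 = 1
v <-> (w <-> w) = 2/5 <-> 1 = 2/5
!u = !1/5 = 4/5
(v <-> (w <-> w)) || !u = 2/5 || 4/5 = 4/5
!((v <-> (w <-> w)) || !u) = !4/5 = 1/5
!!((v <-> (w <-> w)) || !u) = !1/5 = 4/5
(!(!(u -> v) -> (v <-> (u <-> v))) -> ((v <-> v) -> (!w || (u -> u)))) -> !!((v <-> (w <-> w)) || !u) = 1 -> 4/5 = 4/5
((!(((w <-> w) -> v) || !w) || ((((w || w) || v) || (u <-> v)) -> (!v || (u -> v)))) <-> (!((v <-> w) -> ((u -> u) || (v <-> w))) || (!(u -> v) -> !!(v <-> v)))) <-> ((!(!(u -> v) -> (v <-> (u <-> v))) -> ((v <-> v) -> (!w || (u -> u)))) -> !!((v <-> (w <-> w)) || !u)) = 1 <-> 4/5 = 4/5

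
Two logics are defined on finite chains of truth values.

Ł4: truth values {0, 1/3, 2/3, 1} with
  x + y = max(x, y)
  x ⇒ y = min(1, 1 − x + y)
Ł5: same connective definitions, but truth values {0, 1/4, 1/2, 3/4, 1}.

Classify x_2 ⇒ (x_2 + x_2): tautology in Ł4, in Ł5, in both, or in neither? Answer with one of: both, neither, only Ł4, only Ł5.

In Ł4: every assignment gives 1 — tautology.
In Ł5: every assignment gives 1 — tautology.

both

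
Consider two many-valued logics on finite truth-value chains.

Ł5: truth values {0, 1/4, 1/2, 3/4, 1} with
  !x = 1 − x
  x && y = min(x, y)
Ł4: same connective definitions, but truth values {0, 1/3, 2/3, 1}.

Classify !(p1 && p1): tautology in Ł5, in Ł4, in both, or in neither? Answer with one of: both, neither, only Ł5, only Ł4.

In Ł5: at p1 = 1/4 the value is 3/4 — not a tautology.
In Ł4: at p1 = 1/3 the value is 2/3 — not a tautology.

neither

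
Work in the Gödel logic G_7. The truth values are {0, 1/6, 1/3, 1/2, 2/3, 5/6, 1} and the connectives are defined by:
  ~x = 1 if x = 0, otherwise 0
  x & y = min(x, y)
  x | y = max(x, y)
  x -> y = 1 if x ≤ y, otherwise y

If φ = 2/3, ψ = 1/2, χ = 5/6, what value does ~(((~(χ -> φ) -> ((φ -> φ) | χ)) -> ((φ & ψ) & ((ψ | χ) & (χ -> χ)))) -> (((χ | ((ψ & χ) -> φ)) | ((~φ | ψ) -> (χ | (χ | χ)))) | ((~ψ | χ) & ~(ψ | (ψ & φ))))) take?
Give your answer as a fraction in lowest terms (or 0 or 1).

χ -> φ = 5/6 -> 2/3 = 2/3
~(χ -> φ) = ~2/3 = 0
φ -> φ = 2/3 -> 2/3 = 1
(φ -> φ) | χ = 1 | 5/6 = 1
~(χ -> φ) -> ((φ -> φ) | χ) = 0 -> 1 = 1
φ & ψ = 2/3 & 1/2 = 1/2
ψ | χ = 1/2 | 5/6 = 5/6
χ -> χ = 5/6 -> 5/6 = 1
(ψ | χ) & (χ -> χ) = 5/6 & 1 = 5/6
(φ & ψ) & ((ψ | χ) & (χ -> χ)) = 1/2 & 5/6 = 1/2
(~(χ -> φ) -> ((φ -> φ) | χ)) -> ((φ & ψ) & ((ψ | χ) & (χ -> χ))) = 1 -> 1/2 = 1/2
ψ & χ = 1/2 & 5/6 = 1/2
(ψ & χ) -> φ = 1/2 -> 2/3 = 1
χ | ((ψ & χ) -> φ) = 5/6 | 1 = 1
~φ = ~2/3 = 0
~φ | ψ = 0 | 1/2 = 1/2
χ | χ = 5/6 | 5/6 = 5/6
χ | (χ | χ) = 5/6 | 5/6 = 5/6
(~φ | ψ) -> (χ | (χ | χ)) = 1/2 -> 5/6 = 1
(χ | ((ψ & χ) -> φ)) | ((~φ | ψ) -> (χ | (χ | χ))) = 1 | 1 = 1
~ψ = ~1/2 = 0
~ψ | χ = 0 | 5/6 = 5/6
ψ & φ = 1/2 & 2/3 = 1/2
ψ | (ψ & φ) = 1/2 | 1/2 = 1/2
~(ψ | (ψ & φ)) = ~1/2 = 0
(~ψ | χ) & ~(ψ | (ψ & φ)) = 5/6 & 0 = 0
((χ | ((ψ & χ) -> φ)) | ((~φ | ψ) -> (χ | (χ | χ)))) | ((~ψ | χ) & ~(ψ | (ψ & φ))) = 1 | 0 = 1
((~(χ -> φ) -> ((φ -> φ) | χ)) -> ((φ & ψ) & ((ψ | χ) & (χ -> χ)))) -> (((χ | ((ψ & χ) -> φ)) | ((~φ | ψ) -> (χ | (χ | χ)))) | ((~ψ | χ) & ~(ψ | (ψ & φ)))) = 1/2 -> 1 = 1
~(((~(χ -> φ) -> ((φ -> φ) | χ)) -> ((φ & ψ) & ((ψ | χ) & (χ -> χ)))) -> (((χ | ((ψ & χ) -> φ)) | ((~φ | ψ) -> (χ | (χ | χ)))) | ((~ψ | χ) & ~(ψ | (ψ & φ))))) = ~1 = 0

0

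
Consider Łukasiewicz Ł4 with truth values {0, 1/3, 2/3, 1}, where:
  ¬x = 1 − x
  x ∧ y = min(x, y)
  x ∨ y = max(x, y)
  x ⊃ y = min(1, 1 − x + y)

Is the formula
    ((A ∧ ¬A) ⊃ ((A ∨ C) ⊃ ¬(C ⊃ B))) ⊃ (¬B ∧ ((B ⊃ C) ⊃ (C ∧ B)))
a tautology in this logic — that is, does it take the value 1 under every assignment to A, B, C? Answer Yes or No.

No

Counterexample: take A = 0, B = 0, C = 0.
¬A = ¬0 = 1
A ∧ ¬A = 0 ∧ 1 = 0
A ∨ C = 0 ∨ 0 = 0
C ⊃ B = 0 ⊃ 0 = 1
¬(C ⊃ B) = ¬1 = 0
(A ∨ C) ⊃ ¬(C ⊃ B) = 0 ⊃ 0 = 1
(A ∧ ¬A) ⊃ ((A ∨ C) ⊃ ¬(C ⊃ B)) = 0 ⊃ 1 = 1
¬B = ¬0 = 1
B ⊃ C = 0 ⊃ 0 = 1
C ∧ B = 0 ∧ 0 = 0
(B ⊃ C) ⊃ (C ∧ B) = 1 ⊃ 0 = 0
¬B ∧ ((B ⊃ C) ⊃ (C ∧ B)) = 1 ∧ 0 = 0
((A ∧ ¬A) ⊃ ((A ∨ C) ⊃ ¬(C ⊃ B))) ⊃ (¬B ∧ ((B ⊃ C) ⊃ (C ∧ B))) = 1 ⊃ 0 = 0
This gives 0 ≠ 1.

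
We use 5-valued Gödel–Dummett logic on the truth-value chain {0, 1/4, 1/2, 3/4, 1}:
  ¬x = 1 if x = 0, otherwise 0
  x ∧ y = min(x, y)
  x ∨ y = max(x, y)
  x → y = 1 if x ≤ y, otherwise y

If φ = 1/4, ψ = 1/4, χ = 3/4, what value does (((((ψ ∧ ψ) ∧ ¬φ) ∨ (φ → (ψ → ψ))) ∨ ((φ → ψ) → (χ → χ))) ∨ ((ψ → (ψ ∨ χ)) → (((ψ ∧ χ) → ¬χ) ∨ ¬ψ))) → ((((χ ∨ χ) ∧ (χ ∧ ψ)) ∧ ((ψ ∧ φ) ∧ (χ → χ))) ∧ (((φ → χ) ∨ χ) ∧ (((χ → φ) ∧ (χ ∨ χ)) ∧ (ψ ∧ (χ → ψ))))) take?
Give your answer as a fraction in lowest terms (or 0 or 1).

ψ ∧ ψ = 1/4 ∧ 1/4 = 1/4
¬φ = ¬1/4 = 0
(ψ ∧ ψ) ∧ ¬φ = 1/4 ∧ 0 = 0
ψ → ψ = 1/4 → 1/4 = 1
φ → (ψ → ψ) = 1/4 → 1 = 1
((ψ ∧ ψ) ∧ ¬φ) ∨ (φ → (ψ → ψ)) = 0 ∨ 1 = 1
φ → ψ = 1/4 → 1/4 = 1
χ → χ = 3/4 → 3/4 = 1
(φ → ψ) → (χ → χ) = 1 → 1 = 1
(((ψ ∧ ψ) ∧ ¬φ) ∨ (φ → (ψ → ψ))) ∨ ((φ → ψ) → (χ → χ)) = 1 ∨ 1 = 1
ψ ∨ χ = 1/4 ∨ 3/4 = 3/4
ψ → (ψ ∨ χ) = 1/4 → 3/4 = 1
ψ ∧ χ = 1/4 ∧ 3/4 = 1/4
¬χ = ¬3/4 = 0
(ψ ∧ χ) → ¬χ = 1/4 → 0 = 0
¬ψ = ¬1/4 = 0
((ψ ∧ χ) → ¬χ) ∨ ¬ψ = 0 ∨ 0 = 0
(ψ → (ψ ∨ χ)) → (((ψ ∧ χ) → ¬χ) ∨ ¬ψ) = 1 → 0 = 0
((((ψ ∧ ψ) ∧ ¬φ) ∨ (φ → (ψ → ψ))) ∨ ((φ → ψ) → (χ → χ))) ∨ ((ψ → (ψ ∨ χ)) → (((ψ ∧ χ) → ¬χ) ∨ ¬ψ)) = 1 ∨ 0 = 1
χ ∨ χ = 3/4 ∨ 3/4 = 3/4
χ ∧ ψ = 3/4 ∧ 1/4 = 1/4
(χ ∨ χ) ∧ (χ ∧ ψ) = 3/4 ∧ 1/4 = 1/4
ψ ∧ φ = 1/4 ∧ 1/4 = 1/4
χ → χ = 3/4 → 3/4 = 1
(ψ ∧ φ) ∧ (χ → χ) = 1/4 ∧ 1 = 1/4
((χ ∨ χ) ∧ (χ ∧ ψ)) ∧ ((ψ ∧ φ) ∧ (χ → χ)) = 1/4 ∧ 1/4 = 1/4
φ → χ = 1/4 → 3/4 = 1
(φ → χ) ∨ χ = 1 ∨ 3/4 = 1
χ → φ = 3/4 → 1/4 = 1/4
χ ∨ χ = 3/4 ∨ 3/4 = 3/4
(χ → φ) ∧ (χ ∨ χ) = 1/4 ∧ 3/4 = 1/4
χ → ψ = 3/4 → 1/4 = 1/4
ψ ∧ (χ → ψ) = 1/4 ∧ 1/4 = 1/4
((χ → φ) ∧ (χ ∨ χ)) ∧ (ψ ∧ (χ → ψ)) = 1/4 ∧ 1/4 = 1/4
((φ → χ) ∨ χ) ∧ (((χ → φ) ∧ (χ ∨ χ)) ∧ (ψ ∧ (χ → ψ))) = 1 ∧ 1/4 = 1/4
(((χ ∨ χ) ∧ (χ ∧ ψ)) ∧ ((ψ ∧ φ) ∧ (χ → χ))) ∧ (((φ → χ) ∨ χ) ∧ (((χ → φ) ∧ (χ ∨ χ)) ∧ (ψ ∧ (χ → ψ)))) = 1/4 ∧ 1/4 = 1/4
(((((ψ ∧ ψ) ∧ ¬φ) ∨ (φ → (ψ → ψ))) ∨ ((φ → ψ) → (χ → χ))) ∨ ((ψ → (ψ ∨ χ)) → (((ψ ∧ χ) → ¬χ) ∨ ¬ψ))) → ((((χ ∨ χ) ∧ (χ ∧ ψ)) ∧ ((ψ ∧ φ) ∧ (χ → χ))) ∧ (((φ → χ) ∨ χ) ∧ (((χ → φ) ∧ (χ ∨ χ)) ∧ (ψ ∧ (χ → ψ))))) = 1 → 1/4 = 1/4

1/4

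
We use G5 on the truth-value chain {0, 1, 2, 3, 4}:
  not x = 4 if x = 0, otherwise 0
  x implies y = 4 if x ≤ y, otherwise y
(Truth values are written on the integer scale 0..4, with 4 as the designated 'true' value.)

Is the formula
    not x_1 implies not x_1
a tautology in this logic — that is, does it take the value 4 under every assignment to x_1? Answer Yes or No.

x_1 = 0 ↦ 4
x_1 = 1 ↦ 4
x_1 = 2 ↦ 4
x_1 = 3 ↦ 4
x_1 = 4 ↦ 4
Every assignment gives a value ≥ 4.

Yes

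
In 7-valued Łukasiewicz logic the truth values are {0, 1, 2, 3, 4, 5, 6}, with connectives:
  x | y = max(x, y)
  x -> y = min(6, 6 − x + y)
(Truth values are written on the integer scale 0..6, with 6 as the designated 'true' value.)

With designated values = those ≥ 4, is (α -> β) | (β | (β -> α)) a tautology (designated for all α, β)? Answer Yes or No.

Yes

At α = 2, β = 3, for instance:
α -> β = 2 -> 3 = 6
β -> α = 3 -> 2 = 5
β | (β -> α) = 3 | 5 = 5
(α -> β) | (β | (β -> α)) = 6 | 5 = 6
and checking the remaining 48 assignments likewise gives ≥ 4 in every case.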